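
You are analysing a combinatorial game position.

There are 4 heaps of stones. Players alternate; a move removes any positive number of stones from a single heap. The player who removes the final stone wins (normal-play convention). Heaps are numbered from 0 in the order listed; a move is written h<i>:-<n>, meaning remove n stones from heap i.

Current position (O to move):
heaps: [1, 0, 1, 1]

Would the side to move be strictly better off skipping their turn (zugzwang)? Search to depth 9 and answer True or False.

zugzwang((1,0,1,1), O) = False

[(1,0,1,1)] O move#1: h0:-1:+1/(0,0,1,1)*, h2:-1:+1/(1,0,0,1), h3:-1:+1/(1,0,1,0)
[(0,0,1,1)] X move#2: h2:-1:-1/(0,0,0,1)*, h3:-1:-1/(0,0,1,0)
[(0,0,0,1)] O move#3: h3:-1:+1/(0,0,0,0)*
[(0,0,0,0)] end (terminal -1, X#4); searched (1,0,1,1) to 9
suppose O passes — search the same position with X to move:
pass> [(1,0,1,1)] X move#1: h0:-1:+1/(0,0,1,1)*, h2:-1:+1/(1,0,0,1), h3:-1:+1/(1,0,1,0)
pass> [(0,0,1,1)] O move#2: h2:-1:-1/(0,0,0,1)*, h3:-1:-1/(0,0,1,0)
pass> [(0,0,0,1)] X move#3: h3:-1:+1/(0,0,0,0)*
pass> [(0,0,0,0)] end (terminal -1, O#4); searched (1,0,1,1) to 9
for O: play +1, pass -1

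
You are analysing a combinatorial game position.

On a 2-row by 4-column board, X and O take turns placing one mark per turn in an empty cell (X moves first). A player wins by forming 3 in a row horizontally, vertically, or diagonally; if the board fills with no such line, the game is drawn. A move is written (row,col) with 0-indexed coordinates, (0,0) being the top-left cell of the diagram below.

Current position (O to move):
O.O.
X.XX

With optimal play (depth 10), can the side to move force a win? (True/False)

ply 1, O at O.O./X.XX | (0,1)=+1→OOO./X.XX*; (0,3)=-1→O.OO/X.XX; (1,1)=+0→O.O./XOXX
ply 2: OOO./X.XX is terminal -1 (X); from O.O./X.XX depth 10

O winning at [O.O./X.XX]: True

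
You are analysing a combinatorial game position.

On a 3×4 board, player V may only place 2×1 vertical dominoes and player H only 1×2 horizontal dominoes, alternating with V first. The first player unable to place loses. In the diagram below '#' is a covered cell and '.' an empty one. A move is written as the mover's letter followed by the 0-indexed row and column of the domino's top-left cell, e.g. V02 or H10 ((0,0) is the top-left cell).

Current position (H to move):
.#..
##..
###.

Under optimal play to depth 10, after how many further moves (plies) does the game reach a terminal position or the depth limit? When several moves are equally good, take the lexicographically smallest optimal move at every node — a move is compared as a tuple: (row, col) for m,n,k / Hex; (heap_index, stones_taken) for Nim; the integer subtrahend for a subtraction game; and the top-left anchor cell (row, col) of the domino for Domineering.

PV length from [.#../##../###.]: 1 ply

ply 1, H at .#../##../###. | H02=-1→.###/##../###.; H12=+1→.#../####/###.*
ply 2: .#../####/###. is terminal -1 (V); from .#../##../###. depth 10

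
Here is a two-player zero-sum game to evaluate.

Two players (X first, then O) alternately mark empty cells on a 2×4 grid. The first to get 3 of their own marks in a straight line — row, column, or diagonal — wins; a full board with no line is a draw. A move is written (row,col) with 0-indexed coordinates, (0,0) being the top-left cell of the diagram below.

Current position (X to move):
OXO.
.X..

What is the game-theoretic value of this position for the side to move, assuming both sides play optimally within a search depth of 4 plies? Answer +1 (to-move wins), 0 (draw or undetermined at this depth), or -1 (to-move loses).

[OXO./.X..] X move#1: (0,3):+0/OXOX/.X.., (1,0):+0/OXO./XX.., (1,2):+1/OXO./.XX.*, (1,3):+0/OXO./.X.X
[OXO./.XX.] O move#2: (0,3):-1/OXOO/.XX.*, (1,0):-1/OXO./OXX., (1,3):-1/OXO./.XXO
[OXOO/.XX.] X move#3: (1,0):+1/OXOO/XXX.*, (1,3):+1/OXOO/.XXX
[OXOO/XXX.] end (terminal -1, O#4); searched OXO./.X.. to 4

value(OXO./.X.., X) = +1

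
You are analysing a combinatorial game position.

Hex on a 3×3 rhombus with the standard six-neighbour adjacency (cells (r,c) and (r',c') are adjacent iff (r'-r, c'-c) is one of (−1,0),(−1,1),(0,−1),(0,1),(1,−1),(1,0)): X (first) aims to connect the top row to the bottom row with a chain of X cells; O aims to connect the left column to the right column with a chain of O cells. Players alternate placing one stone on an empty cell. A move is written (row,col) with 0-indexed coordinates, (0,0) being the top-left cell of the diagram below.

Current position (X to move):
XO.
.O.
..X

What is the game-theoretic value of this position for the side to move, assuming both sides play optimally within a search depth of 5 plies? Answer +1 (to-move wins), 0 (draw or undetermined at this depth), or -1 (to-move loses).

ply 1, X at XO./.O./..X | (0,2)=-1→XOX/.O./..X*; (1,0)=-1→XO./XO./..X; (1,2)=-1→XO./.OX/..X; (2,0)=-1→XO./.O./X.X; (2,1)=-1→XO./.O./.XX
ply 2, O at XOX/.O./..X | (1,0)=-1→XOX/OO./..X; (1,2)=+1→XOX/.OO/..X*; (2,0)=-1→XOX/.O./O.X; (2,1)=-1→XOX/.O./.OX
ply 3, X at XOX/.OO/..X | (1,0)=-1→XOX/XOO/..X*; (2,0)=-1→XOX/.OO/X.X; (2,1)=-1→XOX/.OO/.XX
ply 4, O at XOX/XOO/..X | (2,0)=+1→XOX/XOO/O.X*; (2,1)=-1→XOX/XOO/.OX
ply 5: XOX/XOO/O.X is terminal -1 (X); from XO./.O./..X depth 5

value(XO./.O./..X, X) = -1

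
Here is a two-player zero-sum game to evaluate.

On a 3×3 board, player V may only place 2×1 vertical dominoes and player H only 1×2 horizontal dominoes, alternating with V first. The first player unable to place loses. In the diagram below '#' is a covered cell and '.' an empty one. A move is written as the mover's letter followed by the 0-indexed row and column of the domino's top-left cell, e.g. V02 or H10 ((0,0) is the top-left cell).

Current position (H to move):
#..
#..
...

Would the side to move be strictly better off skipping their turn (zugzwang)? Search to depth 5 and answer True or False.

zugzwang(#../#../..., H) = False

ply 1, H at #../#../... | H01=-1→###/#../...; H11=+1→#../###/...*; H20=-1→#../#../##.; H21=-1→#../#../.##
ply 2: #../###/... is terminal -1 (V); from #../#../... depth 5
if H skipped the turn, V would face:
~ ply 1, V at #../#../... | V01=+1→##./##./...*; V02=+1→#.#/#.#/...; V11=+1→#../##./.#.; V12=+1→#../#.#/..#
~ ply 2, H at ##./##./... | H20=-1→##./##./##.*; H21=-1→##./##./.##
~ ply 3, V at ##./##./##. | V02=+1→###/###/##.*; V12=+1→##./###/###
~ ply 4: ###/###/##. is terminal -1 (H); from #../#../... depth 5
compare (H): move=+1 vs pass=-1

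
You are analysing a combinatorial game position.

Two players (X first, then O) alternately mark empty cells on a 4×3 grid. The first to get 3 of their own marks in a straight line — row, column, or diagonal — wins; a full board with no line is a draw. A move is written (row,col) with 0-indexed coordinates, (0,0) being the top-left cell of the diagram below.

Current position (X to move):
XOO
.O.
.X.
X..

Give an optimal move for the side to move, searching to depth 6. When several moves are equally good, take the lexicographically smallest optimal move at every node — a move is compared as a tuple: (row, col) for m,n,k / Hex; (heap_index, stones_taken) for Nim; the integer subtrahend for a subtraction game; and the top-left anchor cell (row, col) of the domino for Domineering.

[XOO/.O./.X./X..] X move#1: (1,0):-1/XOO/XO./.X./X.., (1,2):+1/XOO/.OX/.X./X..*, (2,0):+1/XOO/.O./XX./X.., (2,2):-1/XOO/.O./.XX/X.., (3,1):-1/XOO/.O./.X./XX., (3,2):-1/XOO/.O./.X./X.X
[XOO/.OX/.X./X..] end (terminal -1, O#2); searched XOO/.O./.X./X.. to 6

X's best at [XOO/.O./.X./X..]: (1,2)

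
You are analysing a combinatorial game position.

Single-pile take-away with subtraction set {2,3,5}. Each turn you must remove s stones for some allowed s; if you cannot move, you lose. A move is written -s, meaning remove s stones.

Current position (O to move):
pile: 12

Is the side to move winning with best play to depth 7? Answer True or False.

O winning at [12]: True

p1 O@[12]: -2[10]-1 -3[9]-1 -5[7]+1*
p2 X@[7]: -2[5]-1* -3[4]-1 -5[2]-1
p3 O@[5]: -2[3]-1 -3[2]-1 -5[0]+1*
p4 X@[0] terminal -1; root [12] d7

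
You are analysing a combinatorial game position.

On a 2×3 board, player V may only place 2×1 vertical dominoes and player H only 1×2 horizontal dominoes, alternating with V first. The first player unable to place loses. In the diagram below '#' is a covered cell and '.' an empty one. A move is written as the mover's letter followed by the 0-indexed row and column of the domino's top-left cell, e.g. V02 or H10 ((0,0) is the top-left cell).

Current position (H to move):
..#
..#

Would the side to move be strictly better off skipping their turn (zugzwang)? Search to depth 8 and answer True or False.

ply 1, H at ..#/..# | H00=+1→###/..#*; H10=+1→..#/###
ply 2: ###/..# is terminal -1 (V); from ..#/..# depth 8
if H skipped the turn, V would face:
~ ply 1, V at ..#/..# | V00=+1→#.#/#.#*; V01=+1→.##/.##
~ ply 2: #.#/#.# is terminal -1 (H); from ..#/..# depth 8
compare (H): move=+1 vs pass=-1

zugzwang(..#/..#, H) = False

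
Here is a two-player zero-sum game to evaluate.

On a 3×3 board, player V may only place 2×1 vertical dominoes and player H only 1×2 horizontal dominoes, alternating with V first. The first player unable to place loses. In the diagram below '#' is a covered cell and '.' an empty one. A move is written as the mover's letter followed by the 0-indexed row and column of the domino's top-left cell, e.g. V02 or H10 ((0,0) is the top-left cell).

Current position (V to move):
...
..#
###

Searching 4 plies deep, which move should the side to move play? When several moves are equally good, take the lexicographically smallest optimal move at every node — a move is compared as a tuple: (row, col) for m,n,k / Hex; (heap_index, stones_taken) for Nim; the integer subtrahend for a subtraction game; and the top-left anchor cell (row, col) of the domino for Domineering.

V's best at [.../..#/###]: V01

[.../..#/###] V move#1: V00:-1/#../#.#/###, V01:+1/.#./.##/###*
[.#./.##/###] end (terminal -1, H#2); searched .../..#/### to 4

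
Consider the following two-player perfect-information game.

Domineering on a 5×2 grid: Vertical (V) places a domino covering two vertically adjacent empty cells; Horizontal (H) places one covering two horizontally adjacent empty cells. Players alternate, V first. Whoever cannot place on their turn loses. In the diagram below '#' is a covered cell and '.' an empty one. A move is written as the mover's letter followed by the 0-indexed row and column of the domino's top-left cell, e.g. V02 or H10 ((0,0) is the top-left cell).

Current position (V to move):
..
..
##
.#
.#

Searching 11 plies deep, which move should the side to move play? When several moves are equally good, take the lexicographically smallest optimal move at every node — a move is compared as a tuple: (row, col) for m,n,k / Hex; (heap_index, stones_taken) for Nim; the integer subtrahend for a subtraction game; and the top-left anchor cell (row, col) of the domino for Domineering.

p1 V@[../../##/.#/.#]: V00[#./#./##/.#/.#]+1* V01[.#/.#/##/.#/.#]+1 V30[../../##/##/##]-1
p2 H@[#./#./##/.#/.#] terminal -1; root [../../##/.#/.#] d11

V's best at [../../##/.#/.#]: V00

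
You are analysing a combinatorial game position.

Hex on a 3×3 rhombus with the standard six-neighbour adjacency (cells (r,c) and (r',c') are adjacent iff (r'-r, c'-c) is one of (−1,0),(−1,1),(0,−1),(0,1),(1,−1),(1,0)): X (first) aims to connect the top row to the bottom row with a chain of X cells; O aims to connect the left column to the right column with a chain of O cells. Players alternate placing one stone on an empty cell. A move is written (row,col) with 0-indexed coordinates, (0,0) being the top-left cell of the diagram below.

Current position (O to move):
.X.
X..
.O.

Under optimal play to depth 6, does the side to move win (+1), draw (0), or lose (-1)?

value(.X./X../.O., O) = +1

p1 O@[.X./X../.O.]: (0,0)[OX./X../.O.]-1 (0,2)[.XO/X../.O.]-1 (1,1)[.X./XO./.O.]-1 (1,2)[.X./X.O/.O.]-1 (2,0)[.X./X../OO.]+1* (2,2)[.X./X../.OO]-1
p2 X@[.X./X../OO.]: (0,0)[XX./X../OO.]-1* (0,2)[.XX/X../OO.]-1 (1,1)[.X./XX./OO.]-1 (1,2)[.X./X.X/OO.]-1 (2,2)[.X./X../OOX]-1
p3 O@[XX./X../OO.]: (0,2)[XXO/X../OO.]+1* (1,1)[XX./XO./OO.]+1 (1,2)[XX./X.O/OO.]+1 (2,2)[XX./X../OOO]+1
p4 X@[XXO/X../OO.]: (1,1)[XXO/XX./OO.]-1* (1,2)[XXO/X.X/OO.]-1 (2,2)[XXO/X../OOX]-1
p5 O@[XXO/XX./OO.]: (1,2)[XXO/XXO/OO.]+1* (2,2)[XXO/XX./OOO]+1
p6 X@[XXO/XXO/OO.] terminal -1; root [.X./X../.O.] d6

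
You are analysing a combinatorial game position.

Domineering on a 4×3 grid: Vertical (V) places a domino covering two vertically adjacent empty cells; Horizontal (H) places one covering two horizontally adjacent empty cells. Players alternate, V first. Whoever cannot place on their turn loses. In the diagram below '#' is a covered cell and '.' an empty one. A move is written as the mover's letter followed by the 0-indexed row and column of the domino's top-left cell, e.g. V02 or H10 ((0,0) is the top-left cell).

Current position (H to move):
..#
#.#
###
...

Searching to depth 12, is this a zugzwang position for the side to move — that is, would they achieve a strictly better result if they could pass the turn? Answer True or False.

[..#/#.#/###/...] H move#1: H00:+1/###/#.#/###/...*, H30:-1/..#/#.#/###/##., H31:-1/..#/#.#/###/.##
[###/#.#/###/...] end (terminal -1, V#2); searched ..#/#.#/###/... to 12
if H skipped the turn, V would face:
~ [..#/#.#/###/...] V move#1: V01:-1/.##/###/###/...*
~ [.##/###/###/...] H move#2: H30:+1/.##/###/###/##.*, H31:+1/.##/###/###/.##
~ [.##/###/###/##.] end (terminal -1, V#3); searched ..#/#.#/###/... to 12
compare (H): move=+1 vs pass=+1

zugzwang(..#/#.#/###/..., H) = False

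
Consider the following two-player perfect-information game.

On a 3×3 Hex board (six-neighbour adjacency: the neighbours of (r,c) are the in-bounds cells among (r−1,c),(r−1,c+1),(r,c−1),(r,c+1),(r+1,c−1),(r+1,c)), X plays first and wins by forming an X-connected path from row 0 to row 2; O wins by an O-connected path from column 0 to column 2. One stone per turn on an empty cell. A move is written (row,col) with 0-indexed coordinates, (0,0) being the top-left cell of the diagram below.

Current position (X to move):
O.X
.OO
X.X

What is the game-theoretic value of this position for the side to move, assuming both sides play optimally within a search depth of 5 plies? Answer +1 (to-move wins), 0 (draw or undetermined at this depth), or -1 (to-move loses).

value(O.X/.OO/X.X, X) = -1

p1 X@[O.X/.OO/X.X]: (0,1)[OXX/.OO/X.X]-1* (1,0)[O.X/XOO/X.X]-1 (2,1)[O.X/.OO/XXX]-1
p2 O@[OXX/.OO/X.X]: (1,0)[OXX/OOO/X.X]+1* (2,1)[OXX/.OO/XOX]-1
p3 X@[OXX/OOO/X.X] terminal -1; root [O.X/.OO/X.X] d5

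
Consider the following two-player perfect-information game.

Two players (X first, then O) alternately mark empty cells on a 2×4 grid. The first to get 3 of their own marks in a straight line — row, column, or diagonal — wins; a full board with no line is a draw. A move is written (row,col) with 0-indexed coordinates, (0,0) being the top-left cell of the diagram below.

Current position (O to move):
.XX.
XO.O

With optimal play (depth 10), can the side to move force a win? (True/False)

O winning at [.XX./XO.O]: True

ply 1, O at .XX./XO.O | (0,0)=-1→OXX./XO.O; (0,3)=-1→.XXO/XO.O; (1,2)=+1→.XX./XOOO*
ply 2: .XX./XOOO is terminal -1 (X); from .XX./XO.O depth 10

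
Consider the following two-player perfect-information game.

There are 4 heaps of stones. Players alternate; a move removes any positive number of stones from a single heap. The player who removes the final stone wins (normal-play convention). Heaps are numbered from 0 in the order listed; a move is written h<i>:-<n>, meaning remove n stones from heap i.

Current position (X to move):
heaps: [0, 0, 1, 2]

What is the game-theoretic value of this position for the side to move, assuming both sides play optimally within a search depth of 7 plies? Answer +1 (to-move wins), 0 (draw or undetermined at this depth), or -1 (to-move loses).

p1 X@[(0,0,1,2)]: h2:-1[(0,0,0,2)]-1 h3:-1[(0,0,1,1)]+1* h3:-2[(0,0,1,0)]-1
p2 O@[(0,0,1,1)]: h2:-1[(0,0,0,1)]-1* h3:-1[(0,0,1,0)]-1
p3 X@[(0,0,0,1)]: h3:-1[(0,0,0,0)]+1*
p4 O@[(0,0,0,0)] terminal -1; root [(0,0,1,2)] d7

value((0,0,1,2), X) = +1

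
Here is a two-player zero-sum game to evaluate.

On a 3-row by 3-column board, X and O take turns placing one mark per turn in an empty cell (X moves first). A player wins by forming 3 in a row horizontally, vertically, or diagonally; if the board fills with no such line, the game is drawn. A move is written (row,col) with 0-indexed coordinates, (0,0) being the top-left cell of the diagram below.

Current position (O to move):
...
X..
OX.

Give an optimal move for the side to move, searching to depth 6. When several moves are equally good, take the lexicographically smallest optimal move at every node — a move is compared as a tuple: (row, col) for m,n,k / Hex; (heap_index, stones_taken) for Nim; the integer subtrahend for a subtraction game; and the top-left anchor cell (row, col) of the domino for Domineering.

O's best at [.../X../OX.]: (0,1)

p1 O@[.../X../OX.]: (0,0)[O../X../OX.]-1 (0,1)[.O./X../OX.]+0* (0,2)[..O/X../OX.]-1 (1,1)[.../XO./OX.]+0 (1,2)[.../X.O/OX.]+0 (2,2)[.../X../OXO]-1
p2 X@[.O./X../OX.]: (0,0)[XO./X../OX.]+0* (0,2)[.OX/X../OX.]+0 (1,1)[.O./XX./OX.]+0 (1,2)[.O./X.X/OX.]+0 (2,2)[.O./X../OXX]-1
p3 O@[XO./X../OX.]: (0,2)[XOO/X../OX.]-1 (1,1)[XO./XO./OX.]+0* (1,2)[XO./X.O/OX.]+0 (2,2)[XO./X../OXO]+0
p4 X@[XO./XO./OX.]: (0,2)[XOX/XO./OX.]+0* (1,2)[XO./XOX/OX.]-1 (2,2)[XO./XO./OXX]-1
p5 O@[XOX/XO./OX.]: (1,2)[XOX/XOO/OX.]+0* (2,2)[XOX/XO./OXO]+0
p6 X@[XOX/XOO/OX.]: (2,2)[XOX/XOO/OXX]+0*
p7 O@[XOX/XOO/OXX] terminal +0; root [.../X../OX.] d6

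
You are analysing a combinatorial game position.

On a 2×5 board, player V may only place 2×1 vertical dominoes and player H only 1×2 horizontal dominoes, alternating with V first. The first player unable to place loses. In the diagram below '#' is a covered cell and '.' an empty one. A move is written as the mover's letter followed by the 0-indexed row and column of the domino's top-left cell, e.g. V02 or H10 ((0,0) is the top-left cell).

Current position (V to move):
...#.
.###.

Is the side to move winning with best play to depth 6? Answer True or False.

ply 1, V at ...#./.###. | V00=+1→#..#./####.*; V04=-1→...##/.####
ply 2, H at #..#./####. | H01=-1→####./####.*
ply 3, V at ####./####. | V04=+1→#####/#####*
ply 4: #####/##### is terminal -1 (H); from ...#./.###. depth 6

V winning at [...#./.###.]: True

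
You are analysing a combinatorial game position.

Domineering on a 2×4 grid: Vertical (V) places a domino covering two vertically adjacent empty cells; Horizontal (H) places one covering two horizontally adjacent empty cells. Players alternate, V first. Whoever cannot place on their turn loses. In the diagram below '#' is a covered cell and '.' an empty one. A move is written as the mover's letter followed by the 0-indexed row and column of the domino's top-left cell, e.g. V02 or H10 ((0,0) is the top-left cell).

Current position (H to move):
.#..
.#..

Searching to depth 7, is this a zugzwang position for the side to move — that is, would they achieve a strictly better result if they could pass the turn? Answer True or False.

zugzwang(.#../.#.., H) = False

[.#../.#..] H move#1: H02:+1/.###/.#..*, H12:+1/.#../.###
[.###/.#..] V move#2: V00:-1/####/##..*
[####/##..] H move#3: H12:+1/####/####*
[####/####] end (terminal -1, V#4); searched .#../.#.. to 7
suppose H passes — search the same position with V to move:
pass> [.#../.#..] V move#1: V00:-1/##../##.., V02:+1/.##./.##.*, V03:+1/.#.#/.#.#
pass> [.##./.##.] end (terminal -1, H#2); searched .#../.#.. to 7
for H: play +1, pass -1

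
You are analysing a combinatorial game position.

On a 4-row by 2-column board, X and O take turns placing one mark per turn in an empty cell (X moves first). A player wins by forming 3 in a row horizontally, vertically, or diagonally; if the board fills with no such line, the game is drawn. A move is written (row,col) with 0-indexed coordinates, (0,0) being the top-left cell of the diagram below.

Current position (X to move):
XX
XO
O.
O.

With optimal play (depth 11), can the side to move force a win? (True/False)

ply 1, X at XX/XO/O./O. | (2,1)=+0→XX/XO/OX/O.*; (3,1)=+0→XX/XO/O./OX
ply 2, O at XX/XO/OX/O. | (3,1)=+0→XX/XO/OX/OO*
ply 3: XX/XO/OX/OO is terminal +0 (X); from XX/XO/O./O. depth 11

X winning at [XX/XO/O./O.]: False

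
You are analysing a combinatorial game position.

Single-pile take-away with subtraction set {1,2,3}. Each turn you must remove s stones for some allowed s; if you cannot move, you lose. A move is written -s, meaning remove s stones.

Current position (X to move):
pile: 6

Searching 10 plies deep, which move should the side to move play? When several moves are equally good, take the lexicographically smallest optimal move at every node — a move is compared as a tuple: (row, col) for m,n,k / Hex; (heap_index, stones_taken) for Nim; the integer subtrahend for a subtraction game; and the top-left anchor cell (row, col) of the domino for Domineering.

[6] X move#1: -1:-1/5, -2:+1/4*, -3:-1/3
[4] O move#2: -1:-1/3*, -2:-1/2, -3:-1/1
[3] X move#3: -1:-1/2, -2:-1/1, -3:+1/0*
[0] end (terminal -1, O#4); searched 6 to 10

X's best at [6]: -2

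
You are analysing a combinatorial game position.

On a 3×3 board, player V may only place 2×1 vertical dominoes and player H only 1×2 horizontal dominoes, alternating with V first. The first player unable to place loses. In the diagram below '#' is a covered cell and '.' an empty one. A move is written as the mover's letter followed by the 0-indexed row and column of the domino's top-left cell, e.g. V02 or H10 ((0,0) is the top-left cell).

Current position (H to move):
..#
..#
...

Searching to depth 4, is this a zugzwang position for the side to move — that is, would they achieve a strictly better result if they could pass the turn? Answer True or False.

ply 1, H at ..#/..#/... | H00=-1→###/..#/...; H10=+1→..#/###/...*; H20=-1→..#/..#/##.; H21=-1→..#/..#/.##
ply 2: ..#/###/... is terminal -1 (V); from ..#/..#/... depth 4
if H skipped the turn, V would face:
~ ply 1, V at ..#/..#/... | V00=+1→#.#/#.#/...*; V01=+1→.##/.##/...; V10=+1→..#/#.#/#..; V11=+1→..#/.##/.#.
~ ply 2, H at #.#/#.#/... | H20=-1→#.#/#.#/##.*; H21=-1→#.#/#.#/.##
~ ply 3, V at #.#/#.#/##. | V01=+1→###/###/##.*
~ ply 4: ###/###/##. is terminal -1 (H); from ..#/..#/... depth 4
compare (H): move=+1 vs pass=-1

zugzwang(..#/..#/..., H) = False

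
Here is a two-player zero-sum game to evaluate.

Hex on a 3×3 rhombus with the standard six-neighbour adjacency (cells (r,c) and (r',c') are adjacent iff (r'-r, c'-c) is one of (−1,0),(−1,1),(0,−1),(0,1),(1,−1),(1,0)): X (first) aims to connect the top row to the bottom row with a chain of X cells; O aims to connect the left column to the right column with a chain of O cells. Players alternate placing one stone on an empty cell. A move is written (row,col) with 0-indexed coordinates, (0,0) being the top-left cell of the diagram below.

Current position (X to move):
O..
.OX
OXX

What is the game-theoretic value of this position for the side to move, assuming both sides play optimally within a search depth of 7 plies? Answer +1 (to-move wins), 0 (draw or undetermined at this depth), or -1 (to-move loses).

value(O../.OX/OXX, X) = +1

p1 X@[O../.OX/OXX]: (0,1)[OX./.OX/OXX]-1 (0,2)[O.X/.OX/OXX]+1* (1,0)[O../XOX/OXX]-1
p2 O@[O.X/.OX/OXX] terminal -1; root [O../.OX/OXX] d7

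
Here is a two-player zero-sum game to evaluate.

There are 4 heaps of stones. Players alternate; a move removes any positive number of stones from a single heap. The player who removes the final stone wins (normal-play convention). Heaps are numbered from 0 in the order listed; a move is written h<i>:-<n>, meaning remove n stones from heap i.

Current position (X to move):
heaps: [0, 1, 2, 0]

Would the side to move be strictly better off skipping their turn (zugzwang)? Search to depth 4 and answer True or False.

zugzwang((0,1,2,0), X) = False

p1 X@[(0,1,2,0)]: h1:-1[(0,0,2,0)]-1 h2:-1[(0,1,1,0)]+1* h2:-2[(0,1,0,0)]-1
p2 O@[(0,1,1,0)]: h1:-1[(0,0,1,0)]-1* h2:-1[(0,1,0,0)]-1
p3 X@[(0,0,1,0)]: h2:-1[(0,0,0,0)]+1*
p4 O@[(0,0,0,0)] terminal -1; root [(0,1,2,0)] d4
if X skipped the turn, O would face:
~ p1 O@[(0,1,2,0)]: h1:-1[(0,0,2,0)]-1 h2:-1[(0,1,1,0)]+1* h2:-2[(0,1,0,0)]-1
~ p2 X@[(0,1,1,0)]: h1:-1[(0,0,1,0)]-1* h2:-1[(0,1,0,0)]-1
~ p3 O@[(0,0,1,0)]: h2:-1[(0,0,0,0)]+1*
~ p4 X@[(0,0,0,0)] terminal -1; root [(0,1,2,0)] d4
compare (X): move=+1 vs pass=-1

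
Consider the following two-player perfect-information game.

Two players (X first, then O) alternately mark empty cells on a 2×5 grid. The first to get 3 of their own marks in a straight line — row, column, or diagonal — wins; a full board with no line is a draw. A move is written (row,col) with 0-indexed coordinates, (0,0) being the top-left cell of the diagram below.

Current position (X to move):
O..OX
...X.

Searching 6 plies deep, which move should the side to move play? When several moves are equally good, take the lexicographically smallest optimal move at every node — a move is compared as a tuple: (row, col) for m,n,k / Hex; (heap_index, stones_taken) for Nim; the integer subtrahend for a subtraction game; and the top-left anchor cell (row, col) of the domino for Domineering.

p1 X@[O..OX/...X.]: (0,1)[OX.OX/...X.]+0 (0,2)[O.XOX/...X.]+0 (1,0)[O..OX/X..X.]+0 (1,1)[O..OX/.X.X.]+0 (1,2)[O..OX/..XX.]+1* (1,4)[O..OX/...XX]+0
p2 O@[O..OX/..XX.]: (0,1)[OO.OX/..XX.]-1* (0,2)[O.OOX/..XX.]-1 (1,0)[O..OX/O.XX.]-1 (1,1)[O..OX/.OXX.]-1 (1,4)[O..OX/..XXO]-1
p3 X@[OO.OX/..XX.]: (0,2)[OOXOX/..XX.]+1* (1,0)[OO.OX/X.XX.]-1 (1,1)[OO.OX/.XXX.]+1 (1,4)[OO.OX/..XXX]+1
p4 O@[OOXOX/..XX.]: (1,0)[OOXOX/O.XX.]-1* (1,1)[OOXOX/.OXX.]-1 (1,4)[OOXOX/..XXO]-1
p5 X@[OOXOX/O.XX.]: (1,1)[OOXOX/OXXX.]+1* (1,4)[OOXOX/O.XXX]+1
p6 O@[OOXOX/OXXX.] terminal -1; root [O..OX/...X.] d6

X's best at [O..OX/...X.]: (1,2)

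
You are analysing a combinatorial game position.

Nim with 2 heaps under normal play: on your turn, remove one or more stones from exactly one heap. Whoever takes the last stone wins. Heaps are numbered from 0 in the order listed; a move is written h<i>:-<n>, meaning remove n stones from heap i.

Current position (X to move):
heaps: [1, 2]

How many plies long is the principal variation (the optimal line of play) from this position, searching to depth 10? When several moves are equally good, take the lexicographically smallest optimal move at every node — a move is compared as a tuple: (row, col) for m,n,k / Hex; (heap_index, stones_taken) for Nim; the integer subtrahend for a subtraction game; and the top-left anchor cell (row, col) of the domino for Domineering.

PV length from [(1,2)]: 3 plies

ply 1, X at (1,2) | h0:-1=-1→(0,2); h1:-1=+1→(1,1)*; h1:-2=-1→(1,0)
ply 2, O at (1,1) | h0:-1=-1→(0,1)*; h1:-1=-1→(1,0)
ply 3, X at (0,1) | h1:-1=+1→(0,0)*
ply 4: (0,0) is terminal -1 (O); from (1,2) depth 10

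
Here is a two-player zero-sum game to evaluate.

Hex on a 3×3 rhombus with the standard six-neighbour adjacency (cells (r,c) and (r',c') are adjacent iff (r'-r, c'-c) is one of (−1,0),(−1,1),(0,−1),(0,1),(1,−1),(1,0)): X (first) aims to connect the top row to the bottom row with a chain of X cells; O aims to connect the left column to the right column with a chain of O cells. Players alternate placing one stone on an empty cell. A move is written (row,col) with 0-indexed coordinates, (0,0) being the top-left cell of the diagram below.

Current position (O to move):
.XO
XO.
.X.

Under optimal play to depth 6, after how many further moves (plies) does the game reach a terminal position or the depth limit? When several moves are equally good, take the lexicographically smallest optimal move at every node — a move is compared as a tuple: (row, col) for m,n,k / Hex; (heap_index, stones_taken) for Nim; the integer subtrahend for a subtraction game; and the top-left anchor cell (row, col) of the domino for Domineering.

p1 O@[.XO/XO./.X.]: (0,0)[OXO/XO./.X.]-1 (1,2)[.XO/XOO/.X.]-1 (2,0)[.XO/XO./OX.]+1* (2,2)[.XO/XO./.XO]-1
p2 X@[.XO/XO./OX.] terminal -1; root [.XO/XO./.X.] d6

PV length from [.XO/XO./.X.]: 1 ply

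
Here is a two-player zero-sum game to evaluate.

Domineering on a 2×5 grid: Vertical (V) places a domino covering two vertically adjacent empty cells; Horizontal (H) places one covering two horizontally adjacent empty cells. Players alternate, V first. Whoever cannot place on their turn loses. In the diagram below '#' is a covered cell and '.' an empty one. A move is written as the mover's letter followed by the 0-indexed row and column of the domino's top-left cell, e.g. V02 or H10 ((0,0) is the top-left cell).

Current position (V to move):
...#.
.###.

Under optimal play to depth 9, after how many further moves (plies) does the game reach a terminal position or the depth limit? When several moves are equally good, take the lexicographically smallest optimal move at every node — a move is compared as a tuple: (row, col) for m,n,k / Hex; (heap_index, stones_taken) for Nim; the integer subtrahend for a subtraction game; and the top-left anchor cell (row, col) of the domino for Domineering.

PV length from [...#./.###.]: 3 plies

p1 V@[...#./.###.]: V00[#..#./####.]+1* V04[...##/.####]-1
p2 H@[#..#./####.]: H01[####./####.]-1*
p3 V@[####./####.]: V04[#####/#####]+1*
p4 H@[#####/#####] terminal -1; root [...#./.###.] d9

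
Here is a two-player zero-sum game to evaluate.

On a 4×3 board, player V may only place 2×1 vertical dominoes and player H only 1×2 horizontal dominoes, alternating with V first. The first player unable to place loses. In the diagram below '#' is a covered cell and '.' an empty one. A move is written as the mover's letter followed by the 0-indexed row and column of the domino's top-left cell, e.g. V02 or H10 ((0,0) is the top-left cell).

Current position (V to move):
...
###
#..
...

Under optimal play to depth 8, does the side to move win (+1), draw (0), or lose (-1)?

[.../###/#../...] V move#1: V21:+1/.../###/##./.#.*, V22:-1/.../###/#.#/..#
[.../###/##./.#.] H move#2: H00:-1/##./###/##./.#.*, H01:-1/.##/###/##./.#.
[##./###/##./.#.] V move#3: V22:+1/##./###/###/.##*
[##./###/###/.##] end (terminal -1, H#4); searched .../###/#../... to 8

value(.../###/#../..., V) = +1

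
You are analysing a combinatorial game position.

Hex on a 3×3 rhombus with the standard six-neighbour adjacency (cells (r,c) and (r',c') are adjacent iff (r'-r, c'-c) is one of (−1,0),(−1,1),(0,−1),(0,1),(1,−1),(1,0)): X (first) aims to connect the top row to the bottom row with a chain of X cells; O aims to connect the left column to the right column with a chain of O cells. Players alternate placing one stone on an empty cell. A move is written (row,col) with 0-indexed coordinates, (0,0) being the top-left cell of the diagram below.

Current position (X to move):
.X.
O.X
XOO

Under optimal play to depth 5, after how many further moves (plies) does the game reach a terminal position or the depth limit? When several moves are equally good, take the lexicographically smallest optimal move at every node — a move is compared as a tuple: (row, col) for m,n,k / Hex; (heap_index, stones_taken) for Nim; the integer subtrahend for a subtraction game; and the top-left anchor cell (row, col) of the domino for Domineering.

PV length from [.X./O.X/XOO]: 1 ply

p1 X@[.X./O.X/XOO]: (0,0)[XX./O.X/XOO]-1 (0,2)[.XX/O.X/XOO]-1 (1,1)[.X./OXX/XOO]+1*
p2 O@[.X./OXX/XOO] terminal -1; root [.X./O.X/XOO] d5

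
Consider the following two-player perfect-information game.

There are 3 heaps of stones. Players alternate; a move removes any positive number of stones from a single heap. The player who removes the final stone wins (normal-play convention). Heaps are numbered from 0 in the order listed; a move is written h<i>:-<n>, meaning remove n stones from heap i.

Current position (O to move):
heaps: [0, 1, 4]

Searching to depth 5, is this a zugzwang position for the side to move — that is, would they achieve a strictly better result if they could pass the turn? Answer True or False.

zugzwang((0,1,4), O) = False

ply 1, O at (0,1,4) | h1:-1=-1→(0,0,4); h2:-1=-1→(0,1,3); h2:-2=-1→(0,1,2); h2:-3=+1→(0,1,1)*; h2:-4=-1→(0,1,0)
ply 2, X at (0,1,1) | h1:-1=-1→(0,0,1)*; h2:-1=-1→(0,1,0)
ply 3, O at (0,0,1) | h2:-1=+1→(0,0,0)*
ply 4: (0,0,0) is terminal -1 (X); from (0,1,4) depth 5
pass branch (X moves first from the same position):
  | ply 1, X at (0,1,4) | h1:-1=-1→(0,0,4); h2:-1=-1→(0,1,3); h2:-2=-1→(0,1,2); h2:-3=+1→(0,1,1)*; h2:-4=-1→(0,1,0)
  | ply 2, O at (0,1,1) | h1:-1=-1→(0,0,1)*; h2:-1=-1→(0,1,0)
  | ply 3, X at (0,0,1) | h2:-1=+1→(0,0,0)*
  | ply 4: (0,0,0) is terminal -1 (O); from (0,1,4) depth 5
O moving scores +1; O passing scores -1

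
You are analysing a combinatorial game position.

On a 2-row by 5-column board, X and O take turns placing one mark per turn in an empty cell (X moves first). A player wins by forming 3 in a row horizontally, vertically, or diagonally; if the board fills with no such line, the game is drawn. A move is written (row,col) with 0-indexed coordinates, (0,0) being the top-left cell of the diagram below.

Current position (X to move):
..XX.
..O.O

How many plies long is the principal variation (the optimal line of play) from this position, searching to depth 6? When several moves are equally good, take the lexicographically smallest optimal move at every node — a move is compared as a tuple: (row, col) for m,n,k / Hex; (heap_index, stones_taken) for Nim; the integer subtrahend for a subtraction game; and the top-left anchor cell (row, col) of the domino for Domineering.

PV length from [..XX./..O.O]: 1 ply

ply 1, X at ..XX./..O.O | (0,0)=-1→X.XX./..O.O; (0,1)=+1→.XXX./..O.O*; (0,4)=+1→..XXX/..O.O; (1,0)=-1→..XX./X.O.O; (1,1)=-1→..XX./.XO.O; (1,3)=+1→..XX./..OXO
ply 2: .XXX./..O.O is terminal -1 (O); from ..XX./..O.O depth 6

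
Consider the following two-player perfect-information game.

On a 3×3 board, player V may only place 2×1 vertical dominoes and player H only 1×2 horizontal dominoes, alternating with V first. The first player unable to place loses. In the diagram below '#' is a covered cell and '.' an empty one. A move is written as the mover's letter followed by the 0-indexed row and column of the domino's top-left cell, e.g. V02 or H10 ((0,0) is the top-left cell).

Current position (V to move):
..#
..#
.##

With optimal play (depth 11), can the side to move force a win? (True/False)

V winning at [..#/..#/.##]: True

p1 V@[..#/..#/.##]: V00[#.#/#.#/.##]+1* V01[.##/.##/.##]+1 V10[..#/#.#/###]-1
p2 H@[#.#/#.#/.##] terminal -1; root [..#/..#/.##] d11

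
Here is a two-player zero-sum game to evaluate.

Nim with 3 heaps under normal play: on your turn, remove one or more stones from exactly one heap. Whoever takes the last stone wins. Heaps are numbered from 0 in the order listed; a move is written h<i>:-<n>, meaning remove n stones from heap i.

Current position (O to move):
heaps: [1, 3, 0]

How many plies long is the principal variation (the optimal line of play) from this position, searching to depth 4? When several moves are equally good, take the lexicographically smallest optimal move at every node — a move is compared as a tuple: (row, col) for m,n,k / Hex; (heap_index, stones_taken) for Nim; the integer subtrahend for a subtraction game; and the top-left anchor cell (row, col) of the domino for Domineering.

p1 O@[(1,3,0)]: h0:-1[(0,3,0)]-1 h1:-1[(1,2,0)]-1 h1:-2[(1,1,0)]+1* h1:-3[(1,0,0)]-1
p2 X@[(1,1,0)]: h0:-1[(0,1,0)]-1* h1:-1[(1,0,0)]-1
p3 O@[(0,1,0)]: h1:-1[(0,0,0)]+1*
p4 X@[(0,0,0)] terminal -1; root [(1,3,0)] d4

PV length from [(1,3,0)]: 3 plies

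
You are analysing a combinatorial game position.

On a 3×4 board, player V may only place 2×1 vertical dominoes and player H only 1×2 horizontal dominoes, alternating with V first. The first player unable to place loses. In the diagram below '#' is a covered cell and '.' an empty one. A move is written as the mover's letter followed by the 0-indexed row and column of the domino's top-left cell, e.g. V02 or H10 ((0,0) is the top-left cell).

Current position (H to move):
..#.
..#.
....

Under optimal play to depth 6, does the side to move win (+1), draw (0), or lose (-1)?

p1 H@[..#./..#./....]: H00[###./..#./....]-1 H10[..#./###./....]+1* H20[..#./..#./##..]-1 H21[..#./..#./.##.]-1 H22[..#./..#./..##]-1
p2 V@[..#./###./....]: V03[..##/####/....]-1* V13[..#./####/...#]-1
p3 H@[..##/####/....]: H00[####/####/....]+1* H20[..##/####/##..]+1 H21[..##/####/.##.]+1 H22[..##/####/..##]+1
p4 V@[####/####/....] terminal -1; root [..#./..#./....] d6

value(..#./..#./...., H) = +1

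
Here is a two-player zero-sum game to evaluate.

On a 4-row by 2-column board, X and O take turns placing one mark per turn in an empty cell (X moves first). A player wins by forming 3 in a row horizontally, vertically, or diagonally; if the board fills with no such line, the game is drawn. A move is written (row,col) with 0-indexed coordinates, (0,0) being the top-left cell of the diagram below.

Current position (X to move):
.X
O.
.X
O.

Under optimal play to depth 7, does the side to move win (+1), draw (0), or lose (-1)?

[.X/O./.X/O.] X move#1: (0,0):-1/XX/O./.X/O., (1,1):+1/.X/OX/.X/O.*, (2,0):+0/.X/O./XX/O., (3,1):-1/.X/O./.X/OX
[.X/OX/.X/O.] end (terminal -1, O#2); searched .X/O./.X/O. to 7

value(.X/O./.X/O., X) = +1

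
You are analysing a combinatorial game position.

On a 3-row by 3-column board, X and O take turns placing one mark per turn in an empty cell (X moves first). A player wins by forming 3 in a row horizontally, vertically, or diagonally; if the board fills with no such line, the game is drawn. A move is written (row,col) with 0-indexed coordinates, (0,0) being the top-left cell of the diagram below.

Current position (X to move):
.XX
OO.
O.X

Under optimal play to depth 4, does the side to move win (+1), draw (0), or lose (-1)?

value(.XX/OO./O.X, X) = +1

p1 X@[.XX/OO./O.X]: (0,0)[XXX/OO./O.X]+1* (1,2)[.XX/OOX/O.X]+1 (2,1)[.XX/OO./OXX]-1
p2 O@[XXX/OO./O.X] terminal -1; root [.XX/OO./O.X] d4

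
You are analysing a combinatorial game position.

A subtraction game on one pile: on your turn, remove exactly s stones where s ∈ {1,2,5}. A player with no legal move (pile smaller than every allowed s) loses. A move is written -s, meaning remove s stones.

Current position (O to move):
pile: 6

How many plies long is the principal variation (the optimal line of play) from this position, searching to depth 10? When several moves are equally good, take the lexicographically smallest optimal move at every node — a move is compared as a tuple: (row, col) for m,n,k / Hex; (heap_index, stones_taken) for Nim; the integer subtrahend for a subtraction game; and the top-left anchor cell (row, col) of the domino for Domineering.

ply 1, O at 6 | -1=-1→5*; -2=-1→4; -5=-1→1
ply 2, X at 5 | -1=-1→4; -2=+1→3*; -5=+1→0
ply 3, O at 3 | -1=-1→2*; -2=-1→1
ply 4, X at 2 | -1=-1→1; -2=+1→0*
ply 5: 0 is terminal -1 (O); from 6 depth 10

PV length from [6]: 4 plies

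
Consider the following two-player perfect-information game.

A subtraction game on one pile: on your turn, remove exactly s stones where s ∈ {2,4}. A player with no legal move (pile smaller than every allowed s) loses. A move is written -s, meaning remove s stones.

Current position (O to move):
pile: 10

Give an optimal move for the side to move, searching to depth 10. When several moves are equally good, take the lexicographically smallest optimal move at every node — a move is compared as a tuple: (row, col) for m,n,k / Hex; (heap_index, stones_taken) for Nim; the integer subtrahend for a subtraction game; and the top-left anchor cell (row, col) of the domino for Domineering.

O's best at [10]: -4

[10] O move#1: -2:-1/8, -4:+1/6*
[6] X move#2: -2:-1/4*, -4:-1/2
[4] O move#3: -2:-1/2, -4:+1/0*
[0] end (terminal -1, X#4); searched 10 to 10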